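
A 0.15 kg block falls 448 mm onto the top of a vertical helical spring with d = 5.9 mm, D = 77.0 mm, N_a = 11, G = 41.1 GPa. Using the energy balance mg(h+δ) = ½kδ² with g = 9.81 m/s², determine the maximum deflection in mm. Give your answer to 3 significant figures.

33.8 mm

k = Gd⁴/(8D³N_a) = (41.1×10³)(5.9⁴)/(8·77.0³·11) = 1.2396 N/mm
W = mg = 0.15 × 9.81 = 1.4715 N
½kδ² − Wδ − Wh = 0 → δ = (W + √(W² + 2kWh))/k
δ = (1.4715 + √(2.1653 + 1634.42))/1.2396 = (1.4715 + 40.455)/1.2396 = 33.821 mm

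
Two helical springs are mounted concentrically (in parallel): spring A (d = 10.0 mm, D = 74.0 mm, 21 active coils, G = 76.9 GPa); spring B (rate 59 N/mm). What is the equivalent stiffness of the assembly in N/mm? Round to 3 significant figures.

k_A = Gd⁴/(8D³N_a) = (76.9×10³)(10.0⁴)/(8·74.0³·21) = 11.296 N/mm
Parallel: k_eq = 11.296 + 59 = 70.296 N/mm

70.3 N/mm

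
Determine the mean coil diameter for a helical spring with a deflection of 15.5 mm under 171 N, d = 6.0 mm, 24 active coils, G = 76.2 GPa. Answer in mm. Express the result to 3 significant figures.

Required rate k = F/δ = 171/15.5 = 11.032 N/mm
D = (Gd⁴/(8N_a·k))^(1/3) = (76.2×10³·6.0⁴/(8·24·11.032))^(1/3)
  = (46622.4)^(1/3) = 35.9913 mm

36.0 mm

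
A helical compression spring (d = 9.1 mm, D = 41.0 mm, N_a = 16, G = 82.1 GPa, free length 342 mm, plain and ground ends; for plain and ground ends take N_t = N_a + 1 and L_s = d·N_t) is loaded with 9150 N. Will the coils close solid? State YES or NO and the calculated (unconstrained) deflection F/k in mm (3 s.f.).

k = Gd⁴/(8D³N_a) = (82.1×10³)(9.1⁴)/(8·41.0³·16) = 63.819 N/mm
N_t = 17; L_s = 9.1·17 = 154.7 mm; δ_solid = L₀ − L_s = 342 − 154.7 = 187.3 mm
δ = F/k = 9150/63.819 = 143.38 mm
δ < δ_solid → spring does not go solid

NO, δ = 143 mm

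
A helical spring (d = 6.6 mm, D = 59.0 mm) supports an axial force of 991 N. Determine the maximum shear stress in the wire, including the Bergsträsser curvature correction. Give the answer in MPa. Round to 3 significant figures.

597 MPa

Spring index C = D/d = 59.0/6.6 = 8.9394
K_B = (4C+2)/(4C−3) = 37.758/32.758 = 1.1526
τ₀ = 8FD/(πd³) = 8·991·59.0/(π·6.6³) = 467752/903.2 = 517.89 MPa
τ_max = K·τ₀ = 1.1526 × 517.89 = 596.93 MPa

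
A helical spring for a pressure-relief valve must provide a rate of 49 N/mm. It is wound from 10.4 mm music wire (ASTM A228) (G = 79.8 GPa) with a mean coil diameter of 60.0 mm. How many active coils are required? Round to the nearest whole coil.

11

N_a = Gd⁴/(8D³k) = (79.8×10³ × 10.4⁴)/(8 × 60.0³ × 49)
    = 9.33547e+08 / 8.4672e+07 = 11.03 → 11 coils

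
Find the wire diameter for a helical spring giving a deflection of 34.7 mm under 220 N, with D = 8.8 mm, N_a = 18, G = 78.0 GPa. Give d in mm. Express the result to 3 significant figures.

1.68 mm

Required rate k = F/δ = 220/34.7 = 6.3401 N/mm
d = (8D³N_a·k / G)^(1/4) = (8·8.8³·18·6.3401 / (78.0×10³))^0.25
  = (7.9764)^0.25 = 1.6806 mm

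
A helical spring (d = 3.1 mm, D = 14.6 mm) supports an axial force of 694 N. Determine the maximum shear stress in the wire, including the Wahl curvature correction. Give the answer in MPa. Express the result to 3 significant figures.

Spring index C = D/d = 14.6/3.1 = 4.7097
K_W = (4C−1)/(4C−4) + 0.615/C = 17.839/14.839 + 0.1306 = 1.3328
τ₀ = 8FD/(πd³) = 8·694·14.6/(π·3.1³) = 81059.2/93.591 = 866.1 MPa
τ_max = K·τ₀ = 1.3328 × 866.1 = 1154.3 MPa

1150 MPa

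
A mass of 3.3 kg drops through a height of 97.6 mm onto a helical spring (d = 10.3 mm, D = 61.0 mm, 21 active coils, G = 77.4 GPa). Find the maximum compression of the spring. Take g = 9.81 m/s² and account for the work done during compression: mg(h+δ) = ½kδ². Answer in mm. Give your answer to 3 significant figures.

k = Gd⁴/(8D³N_a) = (77.4×10³)(10.3⁴)/(8·61.0³·21) = 22.845 N/mm
W = mg = 3.3 × 9.81 = 32.373 N
½kδ² − Wδ − Wh = 0 → δ = (W + √(W² + 2kWh))/k
δ = (32.373 + √(1048 + 144362))/22.845 = (32.373 + 381.33)/22.845 = 18.109 mm

18.1 mm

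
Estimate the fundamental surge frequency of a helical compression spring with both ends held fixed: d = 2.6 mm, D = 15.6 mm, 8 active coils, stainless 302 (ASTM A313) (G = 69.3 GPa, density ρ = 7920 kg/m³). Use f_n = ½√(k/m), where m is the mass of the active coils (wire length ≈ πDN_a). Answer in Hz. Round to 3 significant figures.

445 Hz

k = Gd⁴/(8D³N_a) = (69.3×10³)(2.6⁴)/(8·15.6³·8) = 13.034 N/mm = 13034 N/m
Wire length L = πDN_a = π·15.6·8 = 392.07 mm
m = ρ·(πd²/4)·L = 7920 × 5.3093×10⁻⁶ m² × 0.39207 m = 0.016486 kg
f_n = ½√(k/m) = 0.5·√(13034/0.016486) = 0.5·√(7.9058e+05) = 444.57 Hz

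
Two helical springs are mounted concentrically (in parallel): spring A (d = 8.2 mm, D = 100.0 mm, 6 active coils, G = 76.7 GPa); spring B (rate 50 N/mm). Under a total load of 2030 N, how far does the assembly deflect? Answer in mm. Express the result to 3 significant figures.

k_A = Gd⁴/(8D³N_a) = (76.7×10³)(8.2⁴)/(8·100.0³·6) = 7.2245 N/mm
Parallel: k_eq = 7.2245 + 50 = 57.225 N/mm
δ = F/k_eq = 2030/57.225 = 35.474 mm

35.5 mm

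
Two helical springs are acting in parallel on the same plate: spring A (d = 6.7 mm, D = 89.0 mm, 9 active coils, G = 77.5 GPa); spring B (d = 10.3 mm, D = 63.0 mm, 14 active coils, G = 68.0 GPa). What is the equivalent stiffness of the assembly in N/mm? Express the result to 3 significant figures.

k_A = Gd⁴/(8D³N_a) = (77.5×10³)(6.7⁴)/(8·89.0³·9) = 3.0768 N/mm
k_B = Gd⁴/(8D³N_a) = (68.0×10³)(10.3⁴)/(8·63.0³·14) = 27.329 N/mm
Parallel: k_eq = 3.0768 + 27.329 = 30.405 N/mm

30.4 N/mm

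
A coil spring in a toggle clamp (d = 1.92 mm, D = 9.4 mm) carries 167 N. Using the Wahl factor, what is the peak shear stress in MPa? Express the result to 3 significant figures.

744 MPa

Spring index C = D/d = 9.4/1.92 = 4.8958
K_W = (4C−1)/(4C−4) + 0.615/C = 18.583/15.583 + 0.1256 = 1.3181
τ₀ = 8FD/(πd³) = 8·167·9.4/(π·1.92³) = 12558.4/22.236 = 564.78 MPa
τ_max = K·τ₀ = 1.3181 × 564.78 = 744.46 MPa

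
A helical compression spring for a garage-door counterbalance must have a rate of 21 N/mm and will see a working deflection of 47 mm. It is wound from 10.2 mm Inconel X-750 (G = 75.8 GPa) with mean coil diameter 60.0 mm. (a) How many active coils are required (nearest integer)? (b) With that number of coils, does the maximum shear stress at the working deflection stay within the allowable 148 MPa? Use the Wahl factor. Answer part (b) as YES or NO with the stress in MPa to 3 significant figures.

N_a = Gd⁴/(8D³k) = (75.8×10³)(10.2⁴)/(8·60.0³·21) = 22.61 → N_a = 23
Actual rate k = Gd⁴/(8D³·23) = 20.644 N/mm
Working load F = kδ = 20.644·47 = 970.28 N
C = 60.0/10.2 = 5.8824; K_W = (4C−1)/(4C−4)+0.615/C = 1.2582
τ_max = K_W·8FD/(πd³) = 1.2582·139.7 = 175.76 MPa
τ_max > 148 MPa → exceeds allowable

(a) 23 coils; (b) NO, τ_max = 176 MPa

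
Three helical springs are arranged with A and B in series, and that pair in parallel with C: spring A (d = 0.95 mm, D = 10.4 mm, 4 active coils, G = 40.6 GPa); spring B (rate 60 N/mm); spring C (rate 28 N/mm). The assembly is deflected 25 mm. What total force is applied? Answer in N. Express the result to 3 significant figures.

723 N

k_A = Gd⁴/(8D³N_a) = (40.6×10³)(0.95⁴)/(8·10.4³·4) = 0.91869 N/mm
Springs A,B series: k_AB = 1/(1/0.91869+1/60) = 0.90484 N/mm; parallel with C: k_eq = 0.90484+28 = 28.905 N/mm
F = k_eq·δ = 28.905·25 = 722.62 N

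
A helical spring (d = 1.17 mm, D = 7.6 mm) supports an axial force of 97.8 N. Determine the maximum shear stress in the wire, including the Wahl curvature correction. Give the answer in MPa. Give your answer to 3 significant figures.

1450 MPa

Spring index C = D/d = 7.6/1.17 = 6.4957
K_W = (4C−1)/(4C−4) + 0.615/C = 24.983/21.983 + 0.0947 = 1.2311
τ₀ = 8FD/(πd³) = 8·97.8·7.6/(π·1.17³) = 5946.24/5.0316 = 1181.8 MPa
τ_max = K·τ₀ = 1.2311 × 1181.8 = 1454.9 MPa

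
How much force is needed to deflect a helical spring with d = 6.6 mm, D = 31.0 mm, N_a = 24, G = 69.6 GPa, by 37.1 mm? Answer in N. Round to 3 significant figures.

857 N

k = Gd⁴/(8D³N_a) = (69.6×10³)(6.6⁴)/(8·31.0³·24) = 23.089 N/mm
F = k·δ = 23.089 × 37.1 = 856.59 N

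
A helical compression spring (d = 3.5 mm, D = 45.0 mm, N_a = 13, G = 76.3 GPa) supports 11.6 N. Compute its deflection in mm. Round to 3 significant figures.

9.60 mm

k = Gd⁴/(8D³N_a) = (76.3×10³)(3.5⁴)/(8·45.0³·13) = 1.2082 N/mm
δ = F/k = 11.6 / 1.2082 = 9.6013 mm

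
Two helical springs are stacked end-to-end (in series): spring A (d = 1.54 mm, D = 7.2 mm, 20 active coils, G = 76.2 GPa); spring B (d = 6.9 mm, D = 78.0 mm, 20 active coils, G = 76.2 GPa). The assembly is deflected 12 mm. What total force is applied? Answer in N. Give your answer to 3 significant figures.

20.7 N

k_A = Gd⁴/(8D³N_a) = (76.2×10³)(1.54⁴)/(8·7.2³·20) = 7.1766 N/mm
k_B = Gd⁴/(8D³N_a) = (76.2×10³)(6.9⁴)/(8·78.0³·20) = 2.2748 N/mm
Series: 1/k_eq = 1/7.1766 + 1/2.2748 = 0.57894; k_eq = 1.7273 N/mm
F = k_eq·δ = 1.7273·12 = 20.728 N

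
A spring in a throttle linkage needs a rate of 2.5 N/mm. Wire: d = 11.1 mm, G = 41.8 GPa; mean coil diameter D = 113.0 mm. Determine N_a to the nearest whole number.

22

N_a = Gd⁴/(8D³k) = (41.8×10³ × 11.1⁴)/(8 × 113.0³ × 2.5)
    = 6.34553e+08 / 2.88579e+07 = 21.99 → 22 coils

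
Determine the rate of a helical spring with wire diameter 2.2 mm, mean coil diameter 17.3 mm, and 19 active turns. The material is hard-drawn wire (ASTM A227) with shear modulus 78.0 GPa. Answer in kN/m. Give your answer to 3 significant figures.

k = Gd⁴/(8D³N_a) = (78.0×10³ × 2.2⁴) / (8 × 17.3³ × 19)
  = 1.8272e+06 / 787013 = 2.3217 N/mm

2.32 kN/m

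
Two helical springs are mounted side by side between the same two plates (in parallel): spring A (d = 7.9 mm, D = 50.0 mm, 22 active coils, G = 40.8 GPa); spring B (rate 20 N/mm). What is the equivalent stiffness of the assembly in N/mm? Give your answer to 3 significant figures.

27.2 N/mm

k_A = Gd⁴/(8D³N_a) = (40.8×10³)(7.9⁴)/(8·50.0³·22) = 7.2235 N/mm
Parallel: k_eq = 7.2235 + 20 = 27.223 N/mm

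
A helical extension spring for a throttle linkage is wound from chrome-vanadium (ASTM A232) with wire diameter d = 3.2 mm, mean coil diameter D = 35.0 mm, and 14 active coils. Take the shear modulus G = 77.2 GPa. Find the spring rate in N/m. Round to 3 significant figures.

k = Gd⁴/(8D³N_a) = (77.2×10³ × 3.2⁴) / (8 × 35.0³ × 14)
  = 8.09501e+06 / 4.802e+06 = 1.6858 N/mm = 1685.8 N/m

1690 N/m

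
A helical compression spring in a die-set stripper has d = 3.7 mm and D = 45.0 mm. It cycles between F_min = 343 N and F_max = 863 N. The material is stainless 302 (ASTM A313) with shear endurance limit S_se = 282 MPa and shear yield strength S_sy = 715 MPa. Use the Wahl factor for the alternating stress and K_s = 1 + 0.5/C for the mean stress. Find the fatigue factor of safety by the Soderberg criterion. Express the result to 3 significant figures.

C = D/d = 45.0/3.7 = 12.1622; K_W = (4C−1)/(4C−4)+0.615/C = 1.1178; K_s = 1+0.5/C = 1.0411
F_a = (F_max−F_min)/2 = 260 N; F_m = (F_max+F_min)/2 = 603 N
τ_a = K_W·8F_aD/(πd³) = 1.1178 × 588.19 = 657.46 MPa
τ_m = K_s·8F_mD/(πd³) = 1.0411 × 1364.2 = 1420.2 MPa
Soderberg: 1/n_f = τ_a/S_se + τ_m/S_sy = 657.46/282 + 1420.2/715 = 2.33141 + 1.98635 = 4.3178
n_f = 1/4.3178 = 0.2316

0.232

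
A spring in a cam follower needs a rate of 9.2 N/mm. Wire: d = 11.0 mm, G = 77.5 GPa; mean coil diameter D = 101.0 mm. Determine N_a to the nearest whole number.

15

N_a = Gd⁴/(8D³k) = (77.5×10³ × 11.0⁴)/(8 × 101.0³ × 9.2)
    = 1.13468e+09 / 7.58302e+07 = 14.96 → 15 coils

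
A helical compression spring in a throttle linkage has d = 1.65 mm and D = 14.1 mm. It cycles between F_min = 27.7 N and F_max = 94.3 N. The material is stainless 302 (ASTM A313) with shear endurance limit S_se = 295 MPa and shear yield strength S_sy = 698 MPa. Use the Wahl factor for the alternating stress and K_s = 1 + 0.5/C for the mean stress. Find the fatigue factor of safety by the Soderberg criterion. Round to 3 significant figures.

C = D/d = 14.1/1.65 = 8.5455; K_W = (4C−1)/(4C−4)+0.615/C = 1.1714; K_s = 1+0.5/C = 1.0585
F_a = (F_max−F_min)/2 = 33.3 N; F_m = (F_max+F_min)/2 = 61 N
τ_a = K_W·8F_aD/(πd³) = 1.1714 × 266.17 = 311.78 MPa
τ_m = K_s·8F_mD/(πd³) = 1.0585 × 487.57 = 516.1 MPa
Soderberg: 1/n_f = τ_a/S_se + τ_m/S_sy = 311.78/295 + 516.1/698 = 1.05687 + 0.73940 = 1.7963
n_f = 1/1.7963 = 0.5567

0.557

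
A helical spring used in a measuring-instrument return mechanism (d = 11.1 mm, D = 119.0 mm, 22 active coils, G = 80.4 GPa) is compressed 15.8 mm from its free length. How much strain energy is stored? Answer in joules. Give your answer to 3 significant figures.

k = Gd⁴/(8D³N_a) = (80.4×10³)(11.1⁴)/(8·119.0³·22) = 4.1152 N/mm
U = ½kδ² = 0.5 × 4.1152 × 15.8² = 513.66 N·mm = 0.51366 J

0.514 J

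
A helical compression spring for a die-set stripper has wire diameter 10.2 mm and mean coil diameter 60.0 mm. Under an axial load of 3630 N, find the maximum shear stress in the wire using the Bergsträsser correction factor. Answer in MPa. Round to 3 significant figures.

Spring index C = D/d = 60.0/10.2 = 5.8824
K_B = (4C+2)/(4C−3) = 25.529/20.529 = 1.2436
τ₀ = 8FD/(πd³) = 8·3630·60.0/(π·10.2³) = 1.7424e+06/3333.9 = 522.63 MPa
τ_max = K·τ₀ = 1.2436 × 522.63 = 649.92 MPa

650 MPa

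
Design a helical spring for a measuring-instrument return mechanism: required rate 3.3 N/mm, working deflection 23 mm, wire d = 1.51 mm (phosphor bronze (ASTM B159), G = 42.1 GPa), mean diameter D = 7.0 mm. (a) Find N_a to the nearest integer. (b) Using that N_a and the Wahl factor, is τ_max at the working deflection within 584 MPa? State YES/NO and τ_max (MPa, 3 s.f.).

N_a = Gd⁴/(8D³k) = (42.1×10³)(1.51⁴)/(8·7.0³·3.3) = 24.17 → N_a = 24
Actual rate k = Gd⁴/(8D³·24) = 3.3235 N/mm
Working load F = kδ = 3.3235·23 = 76.44 N
C = 7.0/1.51 = 4.6358; K_W = (4C−1)/(4C−4)+0.615/C = 1.3389
τ_max = K_W·8FD/(πd³) = 1.3389·395.76 = 529.9 MPa
τ_max ≤ 584 MPa → acceptable

(a) 24 coils; (b) YES, τ_max = 530 MPa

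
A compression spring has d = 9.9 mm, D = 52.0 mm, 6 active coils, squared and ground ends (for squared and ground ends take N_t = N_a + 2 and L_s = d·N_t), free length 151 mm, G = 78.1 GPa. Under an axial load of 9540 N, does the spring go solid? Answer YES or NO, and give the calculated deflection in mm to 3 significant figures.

YES, δ = 85.8 mm

k = Gd⁴/(8D³N_a) = (78.1×10³)(9.9⁴)/(8·52.0³·6) = 111.16 N/mm
N_t = 8; L_s = 9.9·8 = 79.2 mm; δ_solid = L₀ − L_s = 151 − 79.2 = 71.8 mm
δ = F/k = 9540/111.16 = 85.824 mm
δ ≥ δ_solid → spring goes solid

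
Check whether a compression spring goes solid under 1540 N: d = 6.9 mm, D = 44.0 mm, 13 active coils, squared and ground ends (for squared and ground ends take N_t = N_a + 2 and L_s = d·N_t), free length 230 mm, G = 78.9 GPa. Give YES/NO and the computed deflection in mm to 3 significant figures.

NO, δ = 76.3 mm

k = Gd⁴/(8D³N_a) = (78.9×10³)(6.9⁴)/(8·44.0³·13) = 20.187 N/mm
N_t = 15; L_s = 6.9·15 = 103.5 mm; δ_solid = L₀ − L_s = 230 − 103.5 = 126.5 mm
δ = F/k = 1540/20.187 = 76.285 mm
δ < δ_solid → spring does not go solid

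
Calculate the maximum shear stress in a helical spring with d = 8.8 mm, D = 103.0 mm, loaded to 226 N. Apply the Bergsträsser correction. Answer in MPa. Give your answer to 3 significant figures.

Spring index C = D/d = 103.0/8.8 = 11.7045
K_B = (4C+2)/(4C−3) = 48.818/43.818 = 1.1141
τ₀ = 8FD/(πd³) = 8·226·103.0/(π·8.8³) = 186224/2140.9 = 86.984 MPa
τ_max = K·τ₀ = 1.1141 × 86.984 = 96.909 MPa

96.9 MPa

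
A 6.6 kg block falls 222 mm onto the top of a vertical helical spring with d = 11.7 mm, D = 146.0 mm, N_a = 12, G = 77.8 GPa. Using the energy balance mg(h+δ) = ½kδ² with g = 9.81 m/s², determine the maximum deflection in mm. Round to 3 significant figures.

k = Gd⁴/(8D³N_a) = (77.8×10³)(11.7⁴)/(8·146.0³·12) = 4.8797 N/mm
W = mg = 6.6 × 9.81 = 64.746 N
½kδ² − Wδ − Wh = 0 → δ = (W + √(W² + 2kWh))/k
δ = (64.746 + √(4192 + 140278))/4.8797 = (64.746 + 380.09)/4.8797 = 91.161 mm

91.2 mm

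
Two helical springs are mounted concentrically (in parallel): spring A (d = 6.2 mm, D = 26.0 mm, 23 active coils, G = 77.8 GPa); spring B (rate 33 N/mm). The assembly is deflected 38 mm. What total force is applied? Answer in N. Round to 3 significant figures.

2600 N

k_A = Gd⁴/(8D³N_a) = (77.8×10³)(6.2⁴)/(8·26.0³·23) = 35.547 N/mm
Parallel: k_eq = 35.547 + 33 = 68.547 N/mm
F = k_eq·δ = 68.547·38 = 2604.8 N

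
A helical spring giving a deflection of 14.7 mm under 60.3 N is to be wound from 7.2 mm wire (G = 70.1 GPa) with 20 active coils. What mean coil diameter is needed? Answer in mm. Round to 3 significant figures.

Required rate k = F/δ = 60.3/14.7 = 4.102 N/mm
D = (Gd⁴/(8N_a·k))^(1/3) = (70.1×10³·7.2⁴/(8·20·4.102))^(1/3)
  = (287030)^(1/3) = 65.9644 mm

66.0 mm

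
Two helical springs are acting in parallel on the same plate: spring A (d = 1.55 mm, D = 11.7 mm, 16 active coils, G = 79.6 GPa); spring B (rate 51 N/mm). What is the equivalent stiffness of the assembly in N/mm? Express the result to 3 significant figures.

k_A = Gd⁴/(8D³N_a) = (79.6×10³)(1.55⁴)/(8·11.7³·16) = 2.2412 N/mm
Parallel: k_eq = 2.2412 + 51 = 53.241 N/mm

53.2 N/mm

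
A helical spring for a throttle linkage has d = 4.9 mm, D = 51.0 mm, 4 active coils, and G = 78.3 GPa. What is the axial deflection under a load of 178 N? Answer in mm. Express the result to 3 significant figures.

16.7 mm

k = Gd⁴/(8D³N_a) = (78.3×10³)(4.9⁴)/(8·51.0³·4) = 10.634 N/mm
δ = F/k = 178 / 10.634 = 16.739 mm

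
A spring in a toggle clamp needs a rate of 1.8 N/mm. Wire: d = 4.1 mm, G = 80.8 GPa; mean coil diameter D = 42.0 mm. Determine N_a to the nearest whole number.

21

N_a = Gd⁴/(8D³k) = (80.8×10³ × 4.1⁴)/(8 × 42.0³ × 1.8)
    = 2.28321e+07 / 1.06687e+06 = 21.4 → 21 coils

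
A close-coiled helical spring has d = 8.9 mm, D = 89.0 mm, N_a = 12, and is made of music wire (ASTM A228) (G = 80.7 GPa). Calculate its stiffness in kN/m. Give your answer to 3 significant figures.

k = Gd⁴/(8D³N_a) = (80.7×10³ × 8.9⁴) / (8 × 89.0³ × 12)
  = 5.0633e+08 / 6.7677e+07 = 7.4816 N/mm

7.48 kN/m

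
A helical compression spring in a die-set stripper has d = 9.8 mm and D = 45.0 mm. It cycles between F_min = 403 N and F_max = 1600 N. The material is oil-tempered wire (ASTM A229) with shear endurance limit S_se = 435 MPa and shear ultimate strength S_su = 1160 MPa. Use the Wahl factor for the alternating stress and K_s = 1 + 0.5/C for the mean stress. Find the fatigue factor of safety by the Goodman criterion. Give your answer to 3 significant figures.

C = D/d = 45.0/9.8 = 4.5918; K_W = (4C−1)/(4C−4)+0.615/C = 1.3427; K_s = 1+0.5/C = 1.1089
F_a = (F_max−F_min)/2 = 598.5 N; F_m = (F_max+F_min)/2 = 1001.5 N
τ_a = K_W·8F_aD/(πd³) = 1.3427 × 72.868 = 97.843 MPa
τ_m = K_s·8F_mD/(πd³) = 1.1089 × 121.93 = 135.21 MPa
Goodman: 1/n_f = τ_a/S_se + τ_m/S_su = 97.843/435 + 135.21/1160 = 0.22493 + 0.11656 = 0.34149
n_f = 1/0.34149 = 2.928

2.93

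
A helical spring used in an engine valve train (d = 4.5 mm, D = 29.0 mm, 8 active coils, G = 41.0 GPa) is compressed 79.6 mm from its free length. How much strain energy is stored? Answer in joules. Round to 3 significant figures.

k = Gd⁴/(8D³N_a) = (41.0×10³)(4.5⁴)/(8·29.0³·8) = 10.771 N/mm
U = ½kδ² = 0.5 × 10.771 × 79.6² = 34124 N·mm = 34.124 J

34.1 J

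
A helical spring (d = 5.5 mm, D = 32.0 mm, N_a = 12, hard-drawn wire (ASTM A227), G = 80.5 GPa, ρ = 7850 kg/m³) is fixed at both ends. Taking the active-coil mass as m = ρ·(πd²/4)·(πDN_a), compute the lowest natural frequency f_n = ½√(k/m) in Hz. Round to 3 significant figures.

k = Gd⁴/(8D³N_a) = (80.5×10³)(5.5⁴)/(8·32.0³·12) = 23.417 N/mm = 23417 N/m
Wire length L = πDN_a = π·32.0·12 = 1206.4 mm
m = ρ·(πd²/4)·L = 7850 × 23.758×10⁻⁶ m² × 1.2064 m = 0.22499 kg
f_n = ½√(k/m) = 0.5·√(23417/0.22499) = 0.5·√(1.0408e+05) = 161.31 Hz

161 Hz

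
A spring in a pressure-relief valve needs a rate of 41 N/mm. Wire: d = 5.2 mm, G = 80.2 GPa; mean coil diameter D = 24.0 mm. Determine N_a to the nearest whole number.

N_a = Gd⁴/(8D³k) = (80.2×10³ × 5.2⁴)/(8 × 24.0³ × 41)
    = 5.86392e+07 / 4.53427e+06 = 12.93 → 13 coils

13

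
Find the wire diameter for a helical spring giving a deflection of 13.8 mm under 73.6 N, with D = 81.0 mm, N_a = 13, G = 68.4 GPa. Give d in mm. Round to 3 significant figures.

8.10 mm

Required rate k = F/δ = 73.6/13.8 = 5.3333 N/mm
d = (8D³N_a·k / G)^(1/4) = (8·81.0³·13·5.3333 / (68.4×10³))^0.25
  = (4309.5)^0.25 = 8.1023 mm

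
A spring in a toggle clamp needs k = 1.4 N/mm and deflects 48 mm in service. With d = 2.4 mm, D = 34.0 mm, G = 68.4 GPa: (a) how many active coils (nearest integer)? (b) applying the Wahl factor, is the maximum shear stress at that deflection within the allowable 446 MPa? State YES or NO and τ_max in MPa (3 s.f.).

N_a = Gd⁴/(8D³k) = (68.4×10³)(2.4⁴)/(8·34.0³·1.4) = 5.155 → N_a = 5
Actual rate k = Gd⁴/(8D³·5) = 1.4435 N/mm
Working load F = kδ = 1.4435·48 = 69.286 N
C = 34.0/2.4 = 14.1667; K_W = (4C−1)/(4C−4)+0.615/C = 1.1004
τ_max = K_W·8FD/(πd³) = 1.1004·433.94 = 477.5 MPa
τ_max > 446 MPa → exceeds allowable

(a) 5 coils; (b) NO, τ_max = 477 MPa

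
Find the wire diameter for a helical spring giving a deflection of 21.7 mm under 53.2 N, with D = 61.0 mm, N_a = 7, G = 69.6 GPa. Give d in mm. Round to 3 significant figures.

4.60 mm

Required rate k = F/δ = 53.2/21.7 = 2.4516 N/mm
d = (8D³N_a·k / G)^(1/4) = (8·61.0³·7·2.4516 / (69.6×10³))^0.25
  = (447.73)^0.25 = 4.6000 mm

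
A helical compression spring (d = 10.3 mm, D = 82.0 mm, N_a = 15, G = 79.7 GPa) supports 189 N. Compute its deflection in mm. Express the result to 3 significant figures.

13.9 mm

k = Gd⁴/(8D³N_a) = (79.7×10³)(10.3⁴)/(8·82.0³·15) = 13.558 N/mm
δ = F/k = 189 / 13.558 = 13.94 mm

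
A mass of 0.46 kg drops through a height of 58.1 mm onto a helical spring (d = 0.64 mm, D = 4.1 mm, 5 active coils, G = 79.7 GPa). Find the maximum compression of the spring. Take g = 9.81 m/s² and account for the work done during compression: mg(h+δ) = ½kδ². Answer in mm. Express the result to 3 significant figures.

11.4 mm

k = Gd⁴/(8D³N_a) = (79.7×10³)(0.64⁴)/(8·4.1³·5) = 4.8503 N/mm
W = mg = 0.46 × 9.81 = 4.5126 N
½kδ² − Wδ − Wh = 0 → δ = (W + √(W² + 2kWh))/k
δ = (4.5126 + √(20.364 + 2543.31))/4.8503 = (4.5126 + 50.633)/4.8503 = 11.37 mm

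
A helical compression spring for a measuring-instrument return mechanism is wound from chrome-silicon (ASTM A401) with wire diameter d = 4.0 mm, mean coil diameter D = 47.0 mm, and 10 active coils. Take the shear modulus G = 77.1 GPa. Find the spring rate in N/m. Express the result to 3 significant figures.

k = Gd⁴/(8D³N_a) = (77.1×10³ × 4.0⁴) / (8 × 47.0³ × 10)
  = 1.97376e+07 / 8.30584e+06 = 2.3764 N/mm = 2376.4 N/m

2380 N/m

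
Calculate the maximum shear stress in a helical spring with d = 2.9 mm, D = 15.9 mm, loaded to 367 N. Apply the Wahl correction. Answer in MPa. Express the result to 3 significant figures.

Spring index C = D/d = 15.9/2.9 = 5.4828
K_W = (4C−1)/(4C−4) + 0.615/C = 20.931/17.931 + 0.1122 = 1.2795
τ₀ = 8FD/(πd³) = 8·367·15.9/(π·2.9³) = 46682.4/76.62 = 609.27 MPa
τ_max = K·τ₀ = 1.2795 × 609.27 = 779.55 MPa

780 MPa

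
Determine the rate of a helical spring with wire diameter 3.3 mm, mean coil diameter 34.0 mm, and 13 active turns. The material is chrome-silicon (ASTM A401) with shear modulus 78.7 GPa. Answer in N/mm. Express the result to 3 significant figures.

k = Gd⁴/(8D³N_a) = (78.7×10³ × 3.3⁴) / (8 × 34.0³ × 13)
  = 9.3332e+06 / 4.08762e+06 = 2.2833 N/mm

2.28 N/mm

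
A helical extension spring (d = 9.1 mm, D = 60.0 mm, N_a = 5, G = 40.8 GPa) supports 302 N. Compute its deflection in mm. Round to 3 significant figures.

9.33 mm

k = Gd⁴/(8D³N_a) = (40.8×10³)(9.1⁴)/(8·60.0³·5) = 32.383 N/mm
δ = F/k = 302 / 32.383 = 9.326 mm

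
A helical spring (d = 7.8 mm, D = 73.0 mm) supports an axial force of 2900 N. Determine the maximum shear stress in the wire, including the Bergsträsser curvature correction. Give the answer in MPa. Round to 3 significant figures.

1300 MPa

Spring index C = D/d = 73.0/7.8 = 9.3590
K_B = (4C+2)/(4C−3) = 39.436/34.436 = 1.1452
τ₀ = 8FD/(πd³) = 8·2900·73.0/(π·7.8³) = 1.6936e+06/1490.8 = 1136 MPa
τ_max = K·τ₀ = 1.1452 × 1136 = 1300.9 MPa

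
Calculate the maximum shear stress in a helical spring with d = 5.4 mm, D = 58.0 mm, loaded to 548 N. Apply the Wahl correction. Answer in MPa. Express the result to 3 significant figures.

Spring index C = D/d = 58.0/5.4 = 10.7407
K_W = (4C−1)/(4C−4) + 0.615/C = 41.963/38.963 + 0.0573 = 1.1343
τ₀ = 8FD/(πd³) = 8·548·58.0/(π·5.4³) = 254272/494.69 = 514.01 MPa
τ_max = K·τ₀ = 1.1343 × 514.01 = 583.01 MPa

583 MPa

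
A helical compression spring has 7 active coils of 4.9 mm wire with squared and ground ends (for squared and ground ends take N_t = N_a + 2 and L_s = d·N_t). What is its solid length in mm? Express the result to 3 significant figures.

44.1 mm

squared and ground ends: N_t = N_a + 2 = 7 + 2 = 9
L_s = d·N_t = 4.9 × 9 = 44.1 mm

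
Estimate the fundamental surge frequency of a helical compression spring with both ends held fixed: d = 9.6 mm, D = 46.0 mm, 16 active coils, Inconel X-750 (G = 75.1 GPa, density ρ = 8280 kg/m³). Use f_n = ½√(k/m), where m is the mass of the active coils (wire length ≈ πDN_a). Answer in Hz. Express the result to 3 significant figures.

k = Gd⁴/(8D³N_a) = (75.1×10³)(9.6⁴)/(8·46.0³·16) = 51.197 N/mm = 51197 N/m
Wire length L = πDN_a = π·46.0·16 = 2312.2 mm
m = ρ·(πd²/4)·L = 8280 × 72.382×10⁻⁶ m² × 2.3122 m = 1.3858 kg
f_n = ½√(k/m) = 0.5·√(51197/1.3858) = 0.5·√(36945) = 96.105 Hz

96.1 Hz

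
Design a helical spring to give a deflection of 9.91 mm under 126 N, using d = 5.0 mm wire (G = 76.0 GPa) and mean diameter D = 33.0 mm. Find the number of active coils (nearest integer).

Required rate k = F/δ = 126/9.91 = 12.714 N/mm
N_a = Gd⁴/(8D³k) = (76.0×10³ × 5.0⁴)/(8 × 33.0³ × 12.714)
    = 4.75e+07 / 3.65535e+06 = 12.99 → 13 coils

13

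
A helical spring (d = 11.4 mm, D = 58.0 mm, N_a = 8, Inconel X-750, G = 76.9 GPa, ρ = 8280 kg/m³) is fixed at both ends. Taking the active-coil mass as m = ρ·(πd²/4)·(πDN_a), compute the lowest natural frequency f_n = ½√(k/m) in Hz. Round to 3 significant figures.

k = Gd⁴/(8D³N_a) = (76.9×10³)(11.4⁴)/(8·58.0³·8) = 104.01 N/mm = 1.0401e+05 N/m
Wire length L = πDN_a = π·58.0·8 = 1457.7 mm
m = ρ·(πd²/4)·L = 8280 × 102.07×10⁻⁶ m² × 1.4577 m = 1.232 kg
f_n = ½√(k/m) = 0.5·√(1.0401e+05/1.232) = 0.5·√(84428) = 145.28 Hz

145 Hz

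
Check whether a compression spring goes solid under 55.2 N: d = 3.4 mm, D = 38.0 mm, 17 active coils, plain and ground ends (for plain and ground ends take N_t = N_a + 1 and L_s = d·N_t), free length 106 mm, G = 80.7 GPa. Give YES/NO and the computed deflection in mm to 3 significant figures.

NO, δ = 38.2 mm

k = Gd⁴/(8D³N_a) = (80.7×10³)(3.4⁴)/(8·38.0³·17) = 1.4451 N/mm
N_t = 18; L_s = 3.4·18 = 61.2 mm; δ_solid = L₀ − L_s = 106 − 61.2 = 44.8 mm
δ = F/k = 55.2/1.4451 = 38.198 mm
δ < δ_solid → spring does not go solid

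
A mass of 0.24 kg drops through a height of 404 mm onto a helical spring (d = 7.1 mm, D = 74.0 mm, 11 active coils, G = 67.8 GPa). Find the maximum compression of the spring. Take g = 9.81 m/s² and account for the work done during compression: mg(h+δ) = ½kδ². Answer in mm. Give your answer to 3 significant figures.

20.3 mm

k = Gd⁴/(8D³N_a) = (67.8×10³)(7.1⁴)/(8·74.0³·11) = 4.8315 N/mm
W = mg = 0.24 × 9.81 = 2.3544 N
½kδ² − Wδ − Wh = 0 → δ = (W + √(W² + 2kWh))/k
δ = (2.3544 + √(5.5432 + 9191.3))/4.8315 = (2.3544 + 95.9)/4.8315 = 20.336 mm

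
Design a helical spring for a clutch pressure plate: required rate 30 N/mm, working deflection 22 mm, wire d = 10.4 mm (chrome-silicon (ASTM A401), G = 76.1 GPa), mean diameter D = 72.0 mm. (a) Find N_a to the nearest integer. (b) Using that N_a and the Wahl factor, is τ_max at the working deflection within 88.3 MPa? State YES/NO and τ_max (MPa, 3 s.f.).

N_a = Gd⁴/(8D³k) = (76.1×10³)(10.4⁴)/(8·72.0³·30) = 9.938 → N_a = 10
Actual rate k = Gd⁴/(8D³·10) = 29.815 N/mm
Working load F = kδ = 29.815·22 = 655.92 N
C = 72.0/10.4 = 6.9231; K_W = (4C−1)/(4C−4)+0.615/C = 1.2155
τ_max = K_W·8FD/(πd³) = 1.2155·106.91 = 129.95 MPa
τ_max > 88.3 MPa → exceeds allowable

(a) 10 coils; (b) NO, τ_max = 130 MPa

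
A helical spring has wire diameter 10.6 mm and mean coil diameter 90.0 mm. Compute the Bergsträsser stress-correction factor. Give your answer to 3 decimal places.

C = D/d = 90.0/10.6 = 8.4906
K_B = (4C+2)/(4C−3) = 35.962/30.962 = 1.1615

1.161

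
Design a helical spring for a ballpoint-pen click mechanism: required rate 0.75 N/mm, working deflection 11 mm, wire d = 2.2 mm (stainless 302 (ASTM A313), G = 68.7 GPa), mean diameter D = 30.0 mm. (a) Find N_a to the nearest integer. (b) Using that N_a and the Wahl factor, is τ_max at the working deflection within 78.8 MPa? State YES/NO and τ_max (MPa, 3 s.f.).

N_a = Gd⁴/(8D³k) = (68.7×10³)(2.2⁴)/(8·30.0³·0.75) = 9.934 → N_a = 10
Actual rate k = Gd⁴/(8D³·10) = 0.74506 N/mm
Working load F = kδ = 0.74506·11 = 8.1957 N
C = 30.0/2.2 = 13.6364; K_W = (4C−1)/(4C−4)+0.615/C = 1.1045
τ_max = K_W·8FD/(πd³) = 1.1045·58.8 = 64.942 MPa
τ_max ≤ 78.8 MPa → acceptable

(a) 10 coils; (b) YES, τ_max = 64.9 MPa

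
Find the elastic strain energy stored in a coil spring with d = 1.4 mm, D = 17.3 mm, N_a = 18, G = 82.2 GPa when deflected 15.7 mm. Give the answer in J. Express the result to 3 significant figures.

0.0522 J

k = Gd⁴/(8D³N_a) = (82.2×10³)(1.4⁴)/(8·17.3³·18) = 0.42353 N/mm
U = ½kδ² = 0.5 × 0.42353 × 15.7² = 52.198 N·mm = 0.052198 J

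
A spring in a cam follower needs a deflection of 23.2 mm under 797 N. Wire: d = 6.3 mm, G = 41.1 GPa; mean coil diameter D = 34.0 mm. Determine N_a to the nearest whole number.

6

Required rate k = F/δ = 797/23.2 = 34.353 N/mm
N_a = Gd⁴/(8D³k) = (41.1×10³ × 6.3⁴)/(8 × 34.0³ × 34.353)
    = 6.47447e+07 / 1.08018e+07 = 5.994 → 6 coils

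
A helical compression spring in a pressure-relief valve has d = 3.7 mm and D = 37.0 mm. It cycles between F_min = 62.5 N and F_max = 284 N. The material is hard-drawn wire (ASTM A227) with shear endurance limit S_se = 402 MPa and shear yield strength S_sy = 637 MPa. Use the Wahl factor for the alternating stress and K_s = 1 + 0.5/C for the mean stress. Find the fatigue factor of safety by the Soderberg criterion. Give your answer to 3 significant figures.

0.895

C = D/d = 37.0/3.7 = 10.0000; K_W = (4C−1)/(4C−4)+0.615/C = 1.1448; K_s = 1+0.5/C = 1.0500
F_a = (F_max−F_min)/2 = 110.75 N; F_m = (F_max+F_min)/2 = 173.25 N
τ_a = K_W·8F_aD/(πd³) = 1.1448 × 206.01 = 235.84 MPa
τ_m = K_s·8F_mD/(πd³) = 1.0500 × 322.26 = 338.38 MPa
Soderberg: 1/n_f = τ_a/S_se + τ_m/S_sy = 235.84/402 + 338.38/637 = 0.58667 + 0.53120 = 1.1179
n_f = 1/1.1179 = 0.8946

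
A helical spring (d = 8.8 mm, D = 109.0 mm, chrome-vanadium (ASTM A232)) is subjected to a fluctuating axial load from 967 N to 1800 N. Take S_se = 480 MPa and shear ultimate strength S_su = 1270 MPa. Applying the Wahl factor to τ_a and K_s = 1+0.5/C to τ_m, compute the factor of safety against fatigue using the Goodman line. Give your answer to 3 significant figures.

C = D/d = 109.0/8.8 = 12.3864; K_W = (4C−1)/(4C−4)+0.615/C = 1.1155; K_s = 1+0.5/C = 1.0404
F_a = (F_max−F_min)/2 = 416.5 N; F_m = (F_max+F_min)/2 = 1383.5 N
τ_a = K_W·8F_aD/(πd³) = 1.1155 × 169.64 = 189.24 MPa
τ_m = K_s·8F_mD/(πd³) = 1.0404 × 563.5 = 586.25 MPa
Goodman: 1/n_f = τ_a/S_se + τ_m/S_su = 189.24/480 + 586.25/1270 = 0.39425 + 0.46162 = 0.85586
n_f = 1/0.85586 = 1.168

1.17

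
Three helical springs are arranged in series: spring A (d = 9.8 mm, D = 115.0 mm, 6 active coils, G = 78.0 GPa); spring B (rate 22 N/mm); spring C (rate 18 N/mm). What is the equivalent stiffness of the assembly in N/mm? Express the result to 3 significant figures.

4.94 N/mm

k_A = Gd⁴/(8D³N_a) = (78.0×10³)(9.8⁴)/(8·115.0³·6) = 9.8552 N/mm
Series: 1/k_eq = 1/9.8552 + 1/22 + 1/18 = 0.20248; k_eq = 4.9388 N/mm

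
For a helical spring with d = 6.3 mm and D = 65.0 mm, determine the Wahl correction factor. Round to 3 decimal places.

C = D/d = 65.0/6.3 = 10.3175
K_W = (4C−1)/(4C−4) + 0.615/C = 40.270/37.270 + 0.0596 = 1.1401

1.140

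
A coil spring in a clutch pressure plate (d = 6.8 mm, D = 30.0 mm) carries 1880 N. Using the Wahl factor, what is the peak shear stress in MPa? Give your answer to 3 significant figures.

Spring index C = D/d = 30.0/6.8 = 4.4118
K_W = (4C−1)/(4C−4) + 0.615/C = 16.647/13.647 + 0.1394 = 1.3592
τ₀ = 8FD/(πd³) = 8·1880·30.0/(π·6.8³) = 451200/987.82 = 456.76 MPa
τ_max = K·τ₀ = 1.3592 × 456.76 = 620.85 MPa

621 MPa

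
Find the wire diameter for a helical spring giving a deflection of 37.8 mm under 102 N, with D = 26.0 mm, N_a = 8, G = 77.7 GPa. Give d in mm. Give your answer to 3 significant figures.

Required rate k = F/δ = 102/37.8 = 2.6984 N/mm
d = (8D³N_a·k / G)^(1/4) = (8·26.0³·8·2.6984 / (77.7×10³))^0.25
  = (39.065)^0.25 = 2.5000 mm

2.50 mm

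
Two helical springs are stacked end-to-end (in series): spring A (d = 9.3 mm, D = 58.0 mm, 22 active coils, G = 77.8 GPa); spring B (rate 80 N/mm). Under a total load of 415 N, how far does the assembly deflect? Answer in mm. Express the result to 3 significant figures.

k_A = Gd⁴/(8D³N_a) = (77.8×10³)(9.3⁴)/(8·58.0³·22) = 16.948 N/mm
Series: 1/k_eq = 1/16.948 + 1/80 = 0.071505; k_eq = 13.985 N/mm
δ = F/k_eq = 415/13.985 = 29.674 mm

29.7 mm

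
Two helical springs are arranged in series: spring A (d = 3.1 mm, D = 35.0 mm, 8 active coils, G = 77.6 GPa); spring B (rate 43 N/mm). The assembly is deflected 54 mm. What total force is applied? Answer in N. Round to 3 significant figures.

k_A = Gd⁴/(8D³N_a) = (77.6×10³)(3.1⁴)/(8·35.0³·8) = 2.6117 N/mm
Series: 1/k_eq = 1/2.6117 + 1/43 = 0.40615; k_eq = 2.4622 N/mm
F = k_eq·δ = 2.4622·54 = 132.96 N

133 N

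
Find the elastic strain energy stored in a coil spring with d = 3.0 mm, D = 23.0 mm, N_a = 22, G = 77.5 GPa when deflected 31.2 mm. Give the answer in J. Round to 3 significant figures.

1.43 J

k = Gd⁴/(8D³N_a) = (77.5×10³)(3.0⁴)/(8·23.0³·22) = 2.9315 N/mm
U = ½kδ² = 0.5 × 2.9315 × 31.2² = 1426.8 N·mm = 1.4268 J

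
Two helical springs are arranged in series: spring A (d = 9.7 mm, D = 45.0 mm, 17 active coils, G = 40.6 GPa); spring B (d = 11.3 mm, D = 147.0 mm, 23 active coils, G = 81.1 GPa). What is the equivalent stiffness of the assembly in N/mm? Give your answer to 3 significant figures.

2.10 N/mm

k_A = Gd⁴/(8D³N_a) = (40.6×10³)(9.7⁴)/(8·45.0³·17) = 29.003 N/mm
k_B = Gd⁴/(8D³N_a) = (81.1×10³)(11.3⁴)/(8·147.0³·23) = 2.2624 N/mm
Series: 1/k_eq = 1/29.003 + 1/2.2624 = 0.47649; k_eq = 2.0987 N/mm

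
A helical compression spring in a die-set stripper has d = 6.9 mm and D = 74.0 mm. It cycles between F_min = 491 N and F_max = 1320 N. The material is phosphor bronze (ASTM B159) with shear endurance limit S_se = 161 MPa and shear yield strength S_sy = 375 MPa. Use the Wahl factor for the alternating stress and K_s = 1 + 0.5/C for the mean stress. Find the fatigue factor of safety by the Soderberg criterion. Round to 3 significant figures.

0.320

C = D/d = 74.0/6.9 = 10.7246; K_W = (4C−1)/(4C−4)+0.615/C = 1.1345; K_s = 1+0.5/C = 1.0466
F_a = (F_max−F_min)/2 = 414.5 N; F_m = (F_max+F_min)/2 = 905.5 N
τ_a = K_W·8F_aD/(πd³) = 1.1345 × 237.77 = 269.74 MPa
τ_m = K_s·8F_mD/(πd³) = 1.0466 × 519.41 = 543.63 MPa
Soderberg: 1/n_f = τ_a/S_se + τ_m/S_sy = 269.74/161 + 543.63/375 = 1.67539 + 1.44968 = 3.1251
n_f = 1/3.1251 = 0.32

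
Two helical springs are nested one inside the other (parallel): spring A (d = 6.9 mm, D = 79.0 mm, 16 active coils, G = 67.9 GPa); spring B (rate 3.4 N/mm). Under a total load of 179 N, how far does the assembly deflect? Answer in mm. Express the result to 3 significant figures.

30.7 mm

k_A = Gd⁴/(8D³N_a) = (67.9×10³)(6.9⁴)/(8·79.0³·16) = 2.4388 N/mm
Parallel: k_eq = 2.4388 + 3.4 = 5.8388 N/mm
δ = F/k_eq = 179/5.8388 = 30.657 mm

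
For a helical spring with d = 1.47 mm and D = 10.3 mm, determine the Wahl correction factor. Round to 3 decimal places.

1.213

C = D/d = 10.3/1.47 = 7.0068
K_W = (4C−1)/(4C−4) + 0.615/C = 27.027/24.027 + 0.0878 = 1.2126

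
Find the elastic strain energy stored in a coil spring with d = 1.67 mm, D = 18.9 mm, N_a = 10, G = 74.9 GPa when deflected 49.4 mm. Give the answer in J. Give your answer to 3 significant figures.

1.32 J

k = Gd⁴/(8D³N_a) = (74.9×10³)(1.67⁴)/(8·18.9³·10) = 1.0786 N/mm
U = ½kδ² = 0.5 × 1.0786 × 49.4² = 1316.1 N·mm = 1.3161 J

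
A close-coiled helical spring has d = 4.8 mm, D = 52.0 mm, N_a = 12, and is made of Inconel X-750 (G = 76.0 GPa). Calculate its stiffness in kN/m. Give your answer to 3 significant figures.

2.99 kN/m

k = Gd⁴/(8D³N_a) = (76.0×10³ × 4.8⁴) / (8 × 52.0³ × 12)
  = 4.0344e+07 / 1.34984e+07 = 2.9888 N/mm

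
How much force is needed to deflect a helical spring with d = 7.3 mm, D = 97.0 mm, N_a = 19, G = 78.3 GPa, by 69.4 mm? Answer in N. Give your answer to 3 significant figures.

111 N

k = Gd⁴/(8D³N_a) = (78.3×10³)(7.3⁴)/(8·97.0³·19) = 1.6029 N/mm
F = k·δ = 1.6029 × 69.4 = 111.24 N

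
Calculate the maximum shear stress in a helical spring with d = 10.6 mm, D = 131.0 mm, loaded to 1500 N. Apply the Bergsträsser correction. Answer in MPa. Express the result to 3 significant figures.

465 MPa

Spring index C = D/d = 131.0/10.6 = 12.3585
K_B = (4C+2)/(4C−3) = 51.434/46.434 = 1.1077
τ₀ = 8FD/(πd³) = 8·1500·131.0/(π·10.6³) = 1.572e+06/3741.7 = 420.13 MPa
τ_max = K·τ₀ = 1.1077 × 420.13 = 465.37 MPa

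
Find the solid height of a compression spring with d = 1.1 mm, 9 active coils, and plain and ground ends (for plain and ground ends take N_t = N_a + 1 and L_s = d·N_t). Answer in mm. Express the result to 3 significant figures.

plain and ground ends: N_t = N_a + 1 = 9 + 1 = 10
L_s = d·N_t = 1.1 × 10 = 11 mm

11.0 mm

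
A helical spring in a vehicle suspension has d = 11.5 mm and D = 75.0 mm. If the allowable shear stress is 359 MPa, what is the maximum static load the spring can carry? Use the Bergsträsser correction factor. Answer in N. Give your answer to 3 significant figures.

2350 N

C = D/d = 75.0/11.5 = 6.5217
K_B = (4C+2)/(4C−3) = 28.087/23.087 = 1.2166
τ_max = K·8FD/(πd³) → F_max = τ_allow·πd³/(8DK)
F_max = 359·π·11.5³/(8·75.0·1.2166) = 1.7153e+06/729.94 = 2349.9 N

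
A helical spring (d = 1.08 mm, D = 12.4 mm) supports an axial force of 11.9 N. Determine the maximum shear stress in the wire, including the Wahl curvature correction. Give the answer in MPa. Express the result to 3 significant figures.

336 MPa

Spring index C = D/d = 12.4/1.08 = 11.4815
K_W = (4C−1)/(4C−4) + 0.615/C = 44.926/41.926 + 0.0536 = 1.1251
τ₀ = 8FD/(πd³) = 8·11.9·12.4/(π·1.08³) = 1180.48/3.9575 = 298.29 MPa
τ_max = K·τ₀ = 1.1251 × 298.29 = 335.61 MPa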